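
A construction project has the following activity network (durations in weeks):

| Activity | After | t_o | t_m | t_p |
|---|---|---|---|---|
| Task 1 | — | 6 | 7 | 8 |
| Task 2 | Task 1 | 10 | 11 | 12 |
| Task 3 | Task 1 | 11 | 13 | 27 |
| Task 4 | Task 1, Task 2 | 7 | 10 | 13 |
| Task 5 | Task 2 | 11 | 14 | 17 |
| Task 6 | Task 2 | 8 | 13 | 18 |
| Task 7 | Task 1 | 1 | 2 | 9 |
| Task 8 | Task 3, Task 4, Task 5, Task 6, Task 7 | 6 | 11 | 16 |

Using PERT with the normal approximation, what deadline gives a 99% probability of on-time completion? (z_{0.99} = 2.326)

47.7 weeks

te_Task 1 = (6 + 4·7 + 8)/6 = 42/6 = 7; σ²_Task 1 = ((8−6)/6)² = 0.111
te_Task 2 = (10 + 4·11 + 12)/6 = 66/6 = 11; σ²_Task 2 = ((12−10)/6)² = 0.111
te_Task 3 = (11 + 4·13 + 27)/6 = 90/6 = 15; σ²_Task 3 = ((27−11)/6)² = 7.111
te_Task 4 = (7 + 4·10 + 13)/6 = 60/6 = 10; σ²_Task 4 = ((13−7)/6)² = 1.000
te_Task 5 = (11 + 4·14 + 17)/6 = 84/6 = 14; σ²_Task 5 = ((17−11)/6)² = 1.000
te_Task 6 = (8 + 4·13 + 18)/6 = 78/6 = 13; σ²_Task 6 = ((18−8)/6)² = 2.778
te_Task 7 = (1 + 4·2 + 9)/6 = 18/6 = 3; σ²_Task 7 = ((9−1)/6)² = 1.778
te_Task 8 = (6 + 4·11 + 16)/6 = 66/6 = 11; σ²_Task 8 = ((16−6)/6)² = 2.778

Forward pass:
ES_Task 1 = 0; EF_Task 1 = 7
ES_Task 2 = 7; EF_Task 2 = 7+11 = 18
ES_Task 3 = 7; EF_Task 3 = 7+15 = 22
ES_Task 4 = max(EF_Task 1=7, EF_Task 2=18) = 18; EF_Task 4 = 18+10 = 28
ES_Task 5 = 18; EF_Task 5 = 18+14 = 32
ES_Task 6 = 18; EF_Task 6 = 18+13 = 31
ES_Task 7 = 7; EF_Task 7 = 7+3 = 10
ES_Task 8 = max(EF_Task 3=22, EF_Task 4=28, EF_Task 5=32, EF_Task 6=31, EF_Task 7=10) = 32; EF_Task 8 = 32+11 = 43
Expected project duration μ = 43 weeks. Critical path: Task 1 → Task 2 → Task 5 → Task 8.

Variance along critical path = 0.111 + 0.111 + 1.000 + 2.778 = 4.000; σ = 2.000 weeks.
D = μ + z·σ = 43 + 2.326·2.000 = 47.7 weeks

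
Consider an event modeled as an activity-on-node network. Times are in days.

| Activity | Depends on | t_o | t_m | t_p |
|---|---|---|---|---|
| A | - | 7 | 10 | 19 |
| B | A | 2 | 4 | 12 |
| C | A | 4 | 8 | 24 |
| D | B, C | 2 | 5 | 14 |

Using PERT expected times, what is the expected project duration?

te_A = (7 + 4·10 + 19)/6 = 66/6 = 11
te_B = (2 + 4·4 + 12)/6 = 30/6 = 5
te_C = (4 + 4·8 + 24)/6 = 60/6 = 10
te_D = (2 + 4·5 + 14)/6 = 36/6 = 6

Forward pass:
ES_A = 0; EF_A = 11
ES_B = 11; EF_B = 11+5 = 16
ES_C = 11; EF_C = 11+10 = 21
ES_D = max(EF_B=16, EF_C=21) = 21; EF_D = 21+6 = 27
Expected project duration μ = 27 days. Critical path: A → C → D.

27 days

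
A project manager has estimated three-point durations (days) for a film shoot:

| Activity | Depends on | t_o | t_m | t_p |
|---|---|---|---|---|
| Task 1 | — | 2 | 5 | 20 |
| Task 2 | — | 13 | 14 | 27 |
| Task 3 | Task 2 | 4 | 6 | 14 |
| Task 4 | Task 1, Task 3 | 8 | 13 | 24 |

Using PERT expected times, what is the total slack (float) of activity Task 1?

te_Task 1 = (2 + 4·5 + 20)/6 = 42/6 = 7
te_Task 2 = (13 + 4·14 + 27)/6 = 96/6 = 16
te_Task 3 = (4 + 4·6 + 14)/6 = 42/6 = 7
te_Task 4 = (8 + 4·13 + 24)/6 = 84/6 = 14

Forward pass:
ES_Task 1 = 0; EF_Task 1 = 7
ES_Task 2 = 0; EF_Task 2 = 16
ES_Task 3 = 16; EF_Task 3 = 16+7 = 23
ES_Task 4 = max(EF_Task 1=7, EF_Task 3=23) = 23; EF_Task 4 = 23+14 = 37
Expected project duration μ = 37 days. Critical path: Task 2 → Task 3 → Task 4.

Backward pass:
LF_Task 4 = 37; LS_Task 4 = 37−14 = 23
LF_Task 3 = LS_Task 4 = 23; LS_Task 3 = 23−7 = 16
LF_Task 2 = LS_Task 3 = 16; LS_Task 2 = 16−16 = 0
LF_Task 1 = LS_Task 4 = 23; LS_Task 1 = 23−7 = 16
Slack_Task 1 = LS_Task 1 − ES_Task 1 = 16 − 0 = 16

16 days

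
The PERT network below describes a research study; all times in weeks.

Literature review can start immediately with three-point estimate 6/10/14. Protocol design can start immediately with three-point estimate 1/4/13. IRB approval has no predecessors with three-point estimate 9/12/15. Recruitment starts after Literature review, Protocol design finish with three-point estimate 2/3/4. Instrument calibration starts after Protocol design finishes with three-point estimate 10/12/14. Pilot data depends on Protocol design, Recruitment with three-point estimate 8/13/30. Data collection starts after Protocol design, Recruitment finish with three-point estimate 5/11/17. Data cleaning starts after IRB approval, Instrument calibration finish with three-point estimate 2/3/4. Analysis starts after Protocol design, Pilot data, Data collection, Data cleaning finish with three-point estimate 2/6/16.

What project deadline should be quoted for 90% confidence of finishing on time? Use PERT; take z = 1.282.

te_Literature review = (6 + 4·10 + 14)/6 = 60/6 = 10; σ²_Literature review = ((14−6)/6)² = 1.778
te_Protocol design = (1 + 4·4 + 13)/6 = 30/6 = 5; σ²_Protocol design = ((13−1)/6)² = 4.000
te_IRB approval = (9 + 4·12 + 15)/6 = 72/6 = 12; σ²_IRB approval = ((15−9)/6)² = 1.000
te_Recruitment = (2 + 4·3 + 4)/6 = 18/6 = 3; σ²_Recruitment = ((4−2)/6)² = 0.111
te_Instrument calibration = (10 + 4·12 + 14)/6 = 72/6 = 12; σ²_Instrument calibration = ((14−10)/6)² = 0.444
te_Pilot data = (8 + 4·13 + 30)/6 = 90/6 = 15; σ²_Pilot data = ((30−8)/6)² = 13.444
te_Data collection = (5 + 4·11 + 17)/6 = 66/6 = 11; σ²_Data collection = ((17−5)/6)² = 4.000
te_Data cleaning = (2 + 4·3 + 4)/6 = 18/6 = 3; σ²_Data cleaning = ((4−2)/6)² = 0.111
te_Analysis = (2 + 4·6 + 16)/6 = 42/6 = 7; σ²_Analysis = ((16−2)/6)² = 5.444

Forward pass:
ES_Literature review = 0; EF_Literature review = 10
ES_Protocol design = 0; EF_Protocol design = 5
ES_IRB approval = 0; EF_IRB approval = 12
ES_Recruitment = max(EF_Literature review=10, EF_Protocol design=5) = 10; EF_Recruitment = 10+3 = 13
ES_Instrument calibration = 5; EF_Instrument calibration = 5+12 = 17
ES_Pilot data = max(EF_Protocol design=5, EF_Recruitment=13) = 13; EF_Pilot data = 13+15 = 28
ES_Data collection = max(EF_Protocol design=5, EF_Recruitment=13) = 13; EF_Data collection = 13+11 = 24
ES_Data cleaning = max(EF_IRB approval=12, EF_Instrument calibration=17) = 17; EF_Data cleaning = 17+3 = 20
ES_Analysis = max(EF_Protocol design=5, EF_Pilot data=28, EF_Data collection=24, EF_Data cleaning=20) = 28; EF_Analysis = 28+7 = 35
Expected project duration μ = 35 weeks. Critical path: Literature review → Recruitment → Pilot data → Analysis.

Variance along critical path = 1.778 + 0.111 + 13.444 + 5.444 = 20.778; σ = 4.558 weeks.
D = μ + z·σ = 35 + 1.282·4.558 = 40.8 weeks

40.8 weeks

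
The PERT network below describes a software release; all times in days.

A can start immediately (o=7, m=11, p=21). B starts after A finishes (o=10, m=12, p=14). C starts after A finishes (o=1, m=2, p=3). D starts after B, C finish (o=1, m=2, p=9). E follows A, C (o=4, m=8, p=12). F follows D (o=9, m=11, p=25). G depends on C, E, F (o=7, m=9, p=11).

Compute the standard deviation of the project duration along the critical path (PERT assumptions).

te_A = (7 + 4·11 + 21)/6 = 72/6 = 12; σ²_A = ((21−7)/6)² = 5.444
te_B = (10 + 4·12 + 14)/6 = 72/6 = 12; σ²_B = ((14−10)/6)² = 0.444
te_C = (1 + 4·2 + 3)/6 = 12/6 = 2; σ²_C = ((3−1)/6)² = 0.111
te_D = (1 + 4·2 + 9)/6 = 18/6 = 3; σ²_D = ((9−1)/6)² = 1.778
te_E = (4 + 4·8 + 12)/6 = 48/6 = 8; σ²_E = ((12−4)/6)² = 1.778
te_F = (9 + 4·11 + 25)/6 = 78/6 = 13; σ²_F = ((25−9)/6)² = 7.111
te_G = (7 + 4·9 + 11)/6 = 54/6 = 9; σ²_G = ((11−7)/6)² = 0.444

Forward pass:
ES_A = 0; EF_A = 12
ES_B = 12; EF_B = 12+12 = 24
ES_C = 12; EF_C = 12+2 = 14
ES_D = max(EF_B=24, EF_C=14) = 24; EF_D = 24+3 = 27
ES_E = max(EF_A=12, EF_C=14) = 14; EF_E = 14+8 = 22
ES_F = 27; EF_F = 27+13 = 40
ES_G = max(EF_C=14, EF_E=22, EF_F=40) = 40; EF_G = 40+9 = 49
Expected project duration μ = 49 days. Critical path: A → B → D → F → G.

Variance along critical path = 5.444 + 0.444 + 1.778 + 7.111 + 0.444 = 15.222
σ = √15.222 = 3.902 days

3.90 days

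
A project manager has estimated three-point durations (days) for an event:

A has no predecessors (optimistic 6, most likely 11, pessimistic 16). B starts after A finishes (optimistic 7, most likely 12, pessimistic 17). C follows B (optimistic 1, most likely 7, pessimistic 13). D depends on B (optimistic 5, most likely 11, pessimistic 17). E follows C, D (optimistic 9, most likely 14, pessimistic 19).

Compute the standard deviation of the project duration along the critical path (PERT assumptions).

te_A = (6 + 4·11 + 16)/6 = 66/6 = 11; σ²_A = ((16−6)/6)² = 2.778
te_B = (7 + 4·12 + 17)/6 = 72/6 = 12; σ²_B = ((17−7)/6)² = 2.778
te_C = (1 + 4·7 + 13)/6 = 42/6 = 7; σ²_C = ((13−1)/6)² = 4.000
te_D = (5 + 4·11 + 17)/6 = 66/6 = 11; σ²_D = ((17−5)/6)² = 4.000
te_E = (9 + 4·14 + 19)/6 = 84/6 = 14; σ²_E = ((19−9)/6)² = 2.778

Forward pass:
ES_A = 0; EF_A = 11
ES_B = 11; EF_B = 11+12 = 23
ES_C = 23; EF_C = 23+7 = 30
ES_D = 23; EF_D = 23+11 = 34
ES_E = max(EF_C=30, EF_D=34) = 34; EF_E = 34+14 = 48
Expected project duration μ = 48 days. Critical path: A → B → D → E.

Variance along critical path = 2.778 + 2.778 + 4.000 + 2.778 = 12.333
σ = √12.333 = 3.512 days

3.51 days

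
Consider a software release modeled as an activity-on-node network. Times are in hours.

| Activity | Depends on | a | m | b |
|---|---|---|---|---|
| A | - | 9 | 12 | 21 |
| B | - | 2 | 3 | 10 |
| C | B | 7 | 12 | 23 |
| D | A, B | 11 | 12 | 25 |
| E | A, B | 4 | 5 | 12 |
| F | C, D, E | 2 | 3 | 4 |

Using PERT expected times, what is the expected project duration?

te_A = (9 + 4·12 + 21)/6 = 78/6 = 13
te_B = (2 + 4·3 + 10)/6 = 24/6 = 4
te_C = (7 + 4·12 + 23)/6 = 78/6 = 13
te_D = (11 + 4·12 + 25)/6 = 84/6 = 14
te_E = (4 + 4·5 + 12)/6 = 36/6 = 6
te_F = (2 + 4·3 + 4)/6 = 18/6 = 3

Forward pass:
ES_A = 0; EF_A = 13
ES_B = 0; EF_B = 4
ES_C = 4; EF_C = 4+13 = 17
ES_D = max(EF_A=13, EF_B=4) = 13; EF_D = 13+14 = 27
ES_E = max(EF_A=13, EF_B=4) = 13; EF_E = 13+6 = 19
ES_F = max(EF_C=17, EF_D=27, EF_E=19) = 27; EF_F = 27+3 = 30
Expected project duration μ = 30 hours. Critical path: A → D → F.

30 hours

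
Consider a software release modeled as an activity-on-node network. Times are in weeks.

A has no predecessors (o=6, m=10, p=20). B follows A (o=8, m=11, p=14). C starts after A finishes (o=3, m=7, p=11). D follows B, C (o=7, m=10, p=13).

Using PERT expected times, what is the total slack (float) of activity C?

te_A = (6 + 4·10 + 20)/6 = 66/6 = 11
te_B = (8 + 4·11 + 14)/6 = 66/6 = 11
te_C = (3 + 4·7 + 11)/6 = 42/6 = 7
te_D = (7 + 4·10 + 13)/6 = 60/6 = 10

Forward pass:
ES_A = 0; EF_A = 11
ES_B = 11; EF_B = 11+11 = 22
ES_C = 11; EF_C = 11+7 = 18
ES_D = max(EF_B=22, EF_C=18) = 22; EF_D = 22+10 = 32
Expected project duration μ = 32 weeks. Critical path: A → B → D.

Backward pass:
LF_D = 32; LS_D = 32−10 = 22
LF_C = LS_D = 22; LS_C = 22−7 = 15
LF_B = LS_D = 22; LS_B = 22−11 = 11
LF_A = min(LS_B=11, LS_C=15) = 11; LS_A = 11−11 = 0
Slack_C = LS_C − ES_C = 15 − 11 = 4

4 weeks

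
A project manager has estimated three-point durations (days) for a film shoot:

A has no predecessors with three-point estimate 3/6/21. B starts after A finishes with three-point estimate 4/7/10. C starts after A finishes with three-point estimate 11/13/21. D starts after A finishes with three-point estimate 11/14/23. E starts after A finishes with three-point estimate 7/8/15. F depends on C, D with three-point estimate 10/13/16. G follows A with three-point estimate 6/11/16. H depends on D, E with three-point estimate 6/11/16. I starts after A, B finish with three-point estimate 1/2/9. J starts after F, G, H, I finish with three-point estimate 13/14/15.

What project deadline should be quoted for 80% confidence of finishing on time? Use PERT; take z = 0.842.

te_A = (3 + 4·6 + 21)/6 = 48/6 = 8; σ²_A = ((21−3)/6)² = 9.000
te_B = (4 + 4·7 + 10)/6 = 42/6 = 7; σ²_B = ((10−4)/6)² = 1.000
te_C = (11 + 4·13 + 21)/6 = 84/6 = 14; σ²_C = ((21−11)/6)² = 2.778
te_D = (11 + 4·14 + 23)/6 = 90/6 = 15; σ²_D = ((23−11)/6)² = 4.000
te_E = (7 + 4·8 + 15)/6 = 54/6 = 9; σ²_E = ((15−7)/6)² = 1.778
te_F = (10 + 4·13 + 16)/6 = 78/6 = 13; σ²_F = ((16−10)/6)² = 1.000
te_G = (6 + 4·11 + 16)/6 = 66/6 = 11; σ²_G = ((16−6)/6)² = 2.778
te_H = (6 + 4·11 + 16)/6 = 66/6 = 11; σ²_H = ((16−6)/6)² = 2.778
te_I = (1 + 4·2 + 9)/6 = 18/6 = 3; σ²_I = ((9−1)/6)² = 1.778
te_J = (13 + 4·14 + 15)/6 = 84/6 = 14; σ²_J = ((15−13)/6)² = 0.111

Forward pass:
ES_A = 0; EF_A = 8
ES_B = 8; EF_B = 8+7 = 15
ES_C = 8; EF_C = 8+14 = 22
ES_D = 8; EF_D = 8+15 = 23
ES_E = 8; EF_E = 8+9 = 17
ES_F = max(EF_C=22, EF_D=23) = 23; EF_F = 23+13 = 36
ES_G = 8; EF_G = 8+11 = 19
ES_H = max(EF_D=23, EF_E=17) = 23; EF_H = 23+11 = 34
ES_I = max(EF_A=8, EF_B=15) = 15; EF_I = 15+3 = 18
ES_J = max(EF_F=36, EF_G=19, EF_H=34, EF_I=18) = 36; EF_J = 36+14 = 50
Expected project duration μ = 50 days. Critical path: A → D → F → J.

Variance along critical path = 9.000 + 4.000 + 1.000 + 0.111 = 14.111; σ = 3.756 days.
D = μ + z·σ = 50 + 0.842·3.756 = 53.2 days

53.2 days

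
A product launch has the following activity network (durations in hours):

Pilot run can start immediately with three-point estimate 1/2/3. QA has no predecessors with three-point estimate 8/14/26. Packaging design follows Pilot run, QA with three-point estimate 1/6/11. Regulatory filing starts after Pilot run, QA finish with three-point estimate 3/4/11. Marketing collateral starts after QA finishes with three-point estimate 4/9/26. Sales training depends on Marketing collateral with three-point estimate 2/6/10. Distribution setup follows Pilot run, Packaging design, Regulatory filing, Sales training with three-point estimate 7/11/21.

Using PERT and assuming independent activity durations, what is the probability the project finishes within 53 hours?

0.951

te_Pilot run = (1 + 4·2 + 3)/6 = 12/6 = 2; σ²_Pilot run = ((3−1)/6)² = 0.111
te_QA = (8 + 4·14 + 26)/6 = 90/6 = 15; σ²_QA = ((26−8)/6)² = 9.000
te_Packaging design = (1 + 4·6 + 11)/6 = 36/6 = 6; σ²_Packaging design = ((11−1)/6)² = 2.778
te_Regulatory filing = (3 + 4·4 + 11)/6 = 30/6 = 5; σ²_Regulatory filing = ((11−3)/6)² = 1.778
te_Marketing collateral = (4 + 4·9 + 26)/6 = 66/6 = 11; σ²_Marketing collateral = ((26−4)/6)² = 13.444
te_Sales training = (2 + 4·6 + 10)/6 = 36/6 = 6; σ²_Sales training = ((10−2)/6)² = 1.778
te_Distribution setup = (7 + 4·11 + 21)/6 = 72/6 = 12; σ²_Distribution setup = ((21−7)/6)² = 5.444

Forward pass:
ES_Pilot run = 0; EF_Pilot run = 2
ES_QA = 0; EF_QA = 15
ES_Packaging design = max(EF_Pilot run=2, EF_QA=15) = 15; EF_Packaging design = 15+6 = 21
ES_Regulatory filing = max(EF_Pilot run=2, EF_QA=15) = 15; EF_Regulatory filing = 15+5 = 20
ES_Marketing collateral = 15; EF_Marketing collateral = 15+11 = 26
ES_Sales training = 26; EF_Sales training = 26+6 = 32
ES_Distribution setup = max(EF_Pilot run=2, EF_Packaging design=21, EF_Regulatory filing=20, EF_Sales training=32) = 32; EF_Distribution setup = 32+12 = 44
Expected project duration μ = 44 hours. Critical path: QA → Marketing collateral → Sales training → Distribution setup.

Variance along critical path = 9.000 + 13.444 + 1.778 + 5.444 = 29.667; σ = √29.667 = 5.447 hours.
Z = (53 − 44) / 5.447 = 1.652
P(T ≤ 53) = Φ(1.652) ≈ 0.951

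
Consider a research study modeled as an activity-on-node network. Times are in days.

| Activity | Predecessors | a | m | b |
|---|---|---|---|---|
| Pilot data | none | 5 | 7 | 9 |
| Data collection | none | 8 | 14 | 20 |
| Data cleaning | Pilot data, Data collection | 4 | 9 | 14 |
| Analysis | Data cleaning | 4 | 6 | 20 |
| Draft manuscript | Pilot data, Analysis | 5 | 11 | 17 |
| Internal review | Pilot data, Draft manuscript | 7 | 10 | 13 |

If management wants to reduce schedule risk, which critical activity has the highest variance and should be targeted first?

te_Pilot data = (5 + 4·7 + 9)/6 = 42/6 = 7; σ²_Pilot data = ((9−5)/6)² = 0.444
te_Data collection = (8 + 4·14 + 20)/6 = 84/6 = 14; σ²_Data collection = ((20−8)/6)² = 4.000
te_Data cleaning = (4 + 4·9 + 14)/6 = 54/6 = 9; σ²_Data cleaning = ((14−4)/6)² = 2.778
te_Analysis = (4 + 4·6 + 20)/6 = 48/6 = 8; σ²_Analysis = ((20−4)/6)² = 7.111
te_Draft manuscript = (5 + 4·11 + 17)/6 = 66/6 = 11; σ²_Draft manuscript = ((17−5)/6)² = 4.000
te_Internal review = (7 + 4·10 + 13)/6 = 60/6 = 10; σ²_Internal review = ((13−7)/6)² = 1.000

Forward pass:
ES_Pilot data = 0; EF_Pilot data = 7
ES_Data collection = 0; EF_Data collection = 14
ES_Data cleaning = max(EF_Pilot data=7, EF_Data collection=14) = 14; EF_Data cleaning = 14+9 = 23
ES_Analysis = 23; EF_Analysis = 23+8 = 31
ES_Draft manuscript = max(EF_Pilot data=7, EF_Analysis=31) = 31; EF_Draft manuscript = 31+11 = 42
ES_Internal review = max(EF_Pilot data=7, EF_Draft manuscript=42) = 42; EF_Internal review = 42+10 = 52
Expected project duration μ = 52 days. Critical path: Data collection → Data cleaning → Analysis → Draft manuscript → Internal review.

Variances on critical path: σ²_Data collection=4.000, σ²_Data cleaning=2.778, σ²_Analysis=7.111, σ²_Draft manuscript=4.000, σ²_Internal review=1.000.
Largest is σ²_Analysis = 7.111.

Analysis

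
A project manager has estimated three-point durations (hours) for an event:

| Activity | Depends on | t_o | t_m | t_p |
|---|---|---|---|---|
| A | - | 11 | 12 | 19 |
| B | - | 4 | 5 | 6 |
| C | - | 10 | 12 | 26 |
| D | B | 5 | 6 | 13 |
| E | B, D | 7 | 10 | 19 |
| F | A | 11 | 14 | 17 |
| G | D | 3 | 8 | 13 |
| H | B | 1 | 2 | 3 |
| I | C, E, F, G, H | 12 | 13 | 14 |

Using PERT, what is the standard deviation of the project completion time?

1.70 hours

te_A = (11 + 4·12 + 19)/6 = 78/6 = 13; σ²_A = ((19−11)/6)² = 1.778
te_B = (4 + 4·5 + 6)/6 = 30/6 = 5; σ²_B = ((6−4)/6)² = 0.111
te_C = (10 + 4·12 + 26)/6 = 84/6 = 14; σ²_C = ((26−10)/6)² = 7.111
te_D = (5 + 4·6 + 13)/6 = 42/6 = 7; σ²_D = ((13−5)/6)² = 1.778
te_E = (7 + 4·10 + 19)/6 = 66/6 = 11; σ²_E = ((19−7)/6)² = 4.000
te_F = (11 + 4·14 + 17)/6 = 84/6 = 14; σ²_F = ((17−11)/6)² = 1.000
te_G = (3 + 4·8 + 13)/6 = 48/6 = 8; σ²_G = ((13−3)/6)² = 2.778
te_H = (1 + 4·2 + 3)/6 = 12/6 = 2; σ²_H = ((3−1)/6)² = 0.111
te_I = (12 + 4·13 + 14)/6 = 78/6 = 13; σ²_I = ((14−12)/6)² = 0.111

Forward pass:
ES_A = 0; EF_A = 13
ES_B = 0; EF_B = 5
ES_C = 0; EF_C = 14
ES_D = 5; EF_D = 5+7 = 12
ES_E = max(EF_B=5, EF_D=12) = 12; EF_E = 12+11 = 23
ES_F = 13; EF_F = 13+14 = 27
ES_G = 12; EF_G = 12+8 = 20
ES_H = 5; EF_H = 5+2 = 7
ES_I = max(EF_C=14, EF_E=23, EF_F=27, EF_G=20, EF_H=7) = 27; EF_I = 27+13 = 40
Expected project duration μ = 40 hours. Critical path: A → F → I.

Variance along critical path = 1.778 + 1.000 + 0.111 = 2.889
σ = √2.889 = 1.700 hours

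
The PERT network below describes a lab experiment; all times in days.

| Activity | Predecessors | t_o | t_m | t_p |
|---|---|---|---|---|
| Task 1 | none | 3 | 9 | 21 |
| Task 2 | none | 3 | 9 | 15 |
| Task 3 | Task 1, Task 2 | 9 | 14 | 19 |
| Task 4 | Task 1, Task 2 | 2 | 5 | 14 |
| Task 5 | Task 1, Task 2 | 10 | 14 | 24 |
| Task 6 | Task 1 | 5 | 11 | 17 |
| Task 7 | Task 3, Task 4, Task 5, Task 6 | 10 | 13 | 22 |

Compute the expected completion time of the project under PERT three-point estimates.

39 days

te_Task 1 = (3 + 4·9 + 21)/6 = 60/6 = 10
te_Task 2 = (3 + 4·9 + 15)/6 = 54/6 = 9
te_Task 3 = (9 + 4·14 + 19)/6 = 84/6 = 14
te_Task 4 = (2 + 4·5 + 14)/6 = 36/6 = 6
te_Task 5 = (10 + 4·14 + 24)/6 = 90/6 = 15
te_Task 6 = (5 + 4·11 + 17)/6 = 66/6 = 11
te_Task 7 = (10 + 4·13 + 22)/6 = 84/6 = 14

Forward pass:
ES_Task 1 = 0; EF_Task 1 = 10
ES_Task 2 = 0; EF_Task 2 = 9
ES_Task 3 = max(EF_Task 1=10, EF_Task 2=9) = 10; EF_Task 3 = 10+14 = 24
ES_Task 4 = max(EF_Task 1=10, EF_Task 2=9) = 10; EF_Task 4 = 10+6 = 16
ES_Task 5 = max(EF_Task 1=10, EF_Task 2=9) = 10; EF_Task 5 = 10+15 = 25
ES_Task 6 = 10; EF_Task 6 = 10+11 = 21
ES_Task 7 = max(EF_Task 3=24, EF_Task 4=16, EF_Task 5=25, EF_Task 6=21) = 25; EF_Task 7 = 25+14 = 39
Expected project duration μ = 39 days. Critical path: Task 1 → Task 5 → Task 7.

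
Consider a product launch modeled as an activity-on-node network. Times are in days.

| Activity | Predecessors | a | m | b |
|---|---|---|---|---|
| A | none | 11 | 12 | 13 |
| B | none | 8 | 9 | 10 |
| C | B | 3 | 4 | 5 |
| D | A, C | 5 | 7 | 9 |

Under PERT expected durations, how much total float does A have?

te_A = (11 + 4·12 + 13)/6 = 72/6 = 12
te_B = (8 + 4·9 + 10)/6 = 54/6 = 9
te_C = (3 + 4·4 + 5)/6 = 24/6 = 4
te_D = (5 + 4·7 + 9)/6 = 42/6 = 7

Forward pass:
ES_A = 0; EF_A = 12
ES_B = 0; EF_B = 9
ES_C = 9; EF_C = 9+4 = 13
ES_D = max(EF_A=12, EF_C=13) = 13; EF_D = 13+7 = 20
Expected project duration μ = 20 days. Critical path: B → C → D.

Backward pass:
LF_D = 20; LS_D = 20−7 = 13
LF_C = LS_D = 13; LS_C = 13−4 = 9
LF_B = LS_C = 9; LS_B = 9−9 = 0
LF_A = LS_D = 13; LS_A = 13−12 = 1
Slack_A = LS_A − ES_A = 1 − 0 = 1

1 days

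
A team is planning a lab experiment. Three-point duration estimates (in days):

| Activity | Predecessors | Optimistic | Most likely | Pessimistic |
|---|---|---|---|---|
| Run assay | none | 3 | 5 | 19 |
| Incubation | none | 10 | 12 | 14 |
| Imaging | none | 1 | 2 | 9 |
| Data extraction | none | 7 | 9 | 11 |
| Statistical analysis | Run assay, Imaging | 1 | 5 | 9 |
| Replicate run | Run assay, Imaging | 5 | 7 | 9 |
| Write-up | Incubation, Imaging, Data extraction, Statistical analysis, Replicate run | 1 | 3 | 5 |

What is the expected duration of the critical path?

te_Run assay = (3 + 4·5 + 19)/6 = 42/6 = 7
te_Incubation = (10 + 4·12 + 14)/6 = 72/6 = 12
te_Imaging = (1 + 4·2 + 9)/6 = 18/6 = 3
te_Data extraction = (7 + 4·9 + 11)/6 = 54/6 = 9
te_Statistical analysis = (1 + 4·5 + 9)/6 = 30/6 = 5
te_Replicate run = (5 + 4·7 + 9)/6 = 42/6 = 7
te_Write-up = (1 + 4·3 + 5)/6 = 18/6 = 3

Forward pass:
ES_Run assay = 0; EF_Run assay = 7
ES_Incubation = 0; EF_Incubation = 12
ES_Imaging = 0; EF_Imaging = 3
ES_Data extraction = 0; EF_Data extraction = 9
ES_Statistical analysis = max(EF_Run assay=7, EF_Imaging=3) = 7; EF_Statistical analysis = 7+5 = 12
ES_Replicate run = max(EF_Run assay=7, EF_Imaging=3) = 7; EF_Replicate run = 7+7 = 14
ES_Write-up = max(EF_Incubation=12, EF_Imaging=3, EF_Data extraction=9, EF_Statistical analysis=12, EF_Replicate run=14) = 14; EF_Write-up = 14+3 = 17
Expected project duration μ = 17 days. Critical path: Run assay → Replicate run → Write-up.

17 days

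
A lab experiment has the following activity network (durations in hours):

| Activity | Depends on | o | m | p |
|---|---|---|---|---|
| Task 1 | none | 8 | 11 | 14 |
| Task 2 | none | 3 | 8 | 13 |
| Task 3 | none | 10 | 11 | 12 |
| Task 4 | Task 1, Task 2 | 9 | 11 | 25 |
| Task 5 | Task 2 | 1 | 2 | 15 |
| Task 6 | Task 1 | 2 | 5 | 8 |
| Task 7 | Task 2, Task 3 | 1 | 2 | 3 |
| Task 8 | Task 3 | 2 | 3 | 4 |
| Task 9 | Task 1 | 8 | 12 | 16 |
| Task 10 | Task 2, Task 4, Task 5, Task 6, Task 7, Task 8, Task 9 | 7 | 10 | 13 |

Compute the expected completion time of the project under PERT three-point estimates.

te_Task 1 = (8 + 4·11 + 14)/6 = 66/6 = 11
te_Task 2 = (3 + 4·8 + 13)/6 = 48/6 = 8
te_Task 3 = (10 + 4·11 + 12)/6 = 66/6 = 11
te_Task 4 = (9 + 4·11 + 25)/6 = 78/6 = 13
te_Task 5 = (1 + 4·2 + 15)/6 = 24/6 = 4
te_Task 6 = (2 + 4·5 + 8)/6 = 30/6 = 5
te_Task 7 = (1 + 4·2 + 3)/6 = 12/6 = 2
te_Task 8 = (2 + 4·3 + 4)/6 = 18/6 = 3
te_Task 9 = (8 + 4·12 + 16)/6 = 72/6 = 12
te_Task 10 = (7 + 4·10 + 13)/6 = 60/6 = 10

Forward pass:
ES_Task 1 = 0; EF_Task 1 = 11
ES_Task 2 = 0; EF_Task 2 = 8
ES_Task 3 = 0; EF_Task 3 = 11
ES_Task 4 = max(EF_Task 1=11, EF_Task 2=8) = 11; EF_Task 4 = 11+13 = 24
ES_Task 5 = 8; EF_Task 5 = 8+4 = 12
ES_Task 6 = 11; EF_Task 6 = 11+5 = 16
ES_Task 7 = max(EF_Task 2=8, EF_Task 3=11) = 11; EF_Task 7 = 11+2 = 13
ES_Task 8 = 11; EF_Task 8 = 11+3 = 14
ES_Task 9 = 11; EF_Task 9 = 11+12 = 23
ES_Task 10 = max(EF_Task 2=8, EF_Task 4=24, EF_Task 5=12, EF_Task 6=16, EF_Task 7=13, EF_Task 8=14, EF_Task 9=23) = 24; EF_Task 10 = 24+10 = 34
Expected project duration μ = 34 hours. Critical path: Task 1 → Task 4 → Task 10.

34 hours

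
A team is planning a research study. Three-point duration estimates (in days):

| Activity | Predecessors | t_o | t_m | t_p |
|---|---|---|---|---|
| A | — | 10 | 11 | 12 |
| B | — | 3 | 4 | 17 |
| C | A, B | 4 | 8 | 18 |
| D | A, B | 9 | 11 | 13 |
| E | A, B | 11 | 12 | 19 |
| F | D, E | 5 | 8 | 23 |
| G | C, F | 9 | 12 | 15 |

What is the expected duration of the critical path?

te_A = (10 + 4·11 + 12)/6 = 66/6 = 11
te_B = (3 + 4·4 + 17)/6 = 36/6 = 6
te_C = (4 + 4·8 + 18)/6 = 54/6 = 9
te_D = (9 + 4·11 + 13)/6 = 66/6 = 11
te_E = (11 + 4·12 + 19)/6 = 78/6 = 13
te_F = (5 + 4·8 + 23)/6 = 60/6 = 10
te_G = (9 + 4·12 + 15)/6 = 72/6 = 12

Forward pass:
ES_A = 0; EF_A = 11
ES_B = 0; EF_B = 6
ES_C = max(EF_A=11, EF_B=6) = 11; EF_C = 11+9 = 20
ES_D = max(EF_A=11, EF_B=6) = 11; EF_D = 11+11 = 22
ES_E = max(EF_A=11, EF_B=6) = 11; EF_E = 11+13 = 24
ES_F = max(EF_D=22, EF_E=24) = 24; EF_F = 24+10 = 34
ES_G = max(EF_C=20, EF_F=34) = 34; EF_G = 34+12 = 46
Expected project duration μ = 46 days. Critical path: A → E → F → G.

46 days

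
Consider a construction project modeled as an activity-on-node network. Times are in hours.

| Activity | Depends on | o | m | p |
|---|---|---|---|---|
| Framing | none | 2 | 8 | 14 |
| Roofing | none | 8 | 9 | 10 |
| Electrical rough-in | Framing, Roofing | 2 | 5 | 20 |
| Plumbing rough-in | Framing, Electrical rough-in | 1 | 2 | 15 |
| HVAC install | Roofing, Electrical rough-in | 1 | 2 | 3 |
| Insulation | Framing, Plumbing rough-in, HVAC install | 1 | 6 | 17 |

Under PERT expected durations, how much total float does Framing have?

1 hours

te_Framing = (2 + 4·8 + 14)/6 = 48/6 = 8
te_Roofing = (8 + 4·9 + 10)/6 = 54/6 = 9
te_Electrical rough-in = (2 + 4·5 + 20)/6 = 42/6 = 7
te_Plumbing rough-in = (1 + 4·2 + 15)/6 = 24/6 = 4
te_HVAC install = (1 + 4·2 + 3)/6 = 12/6 = 2
te_Insulation = (1 + 4·6 + 17)/6 = 42/6 = 7

Forward pass:
ES_Framing = 0; EF_Framing = 8
ES_Roofing = 0; EF_Roofing = 9
ES_Electrical rough-in = max(EF_Framing=8, EF_Roofing=9) = 9; EF_Electrical rough-in = 9+7 = 16
ES_Plumbing rough-in = max(EF_Framing=8, EF_Electrical rough-in=16) = 16; EF_Plumbing rough-in = 16+4 = 20
ES_HVAC install = max(EF_Roofing=9, EF_Electrical rough-in=16) = 16; EF_HVAC install = 16+2 = 18
ES_Insulation = max(EF_Framing=8, EF_Plumbing rough-in=20, EF_HVAC install=18) = 20; EF_Insulation = 20+7 = 27
Expected project duration μ = 27 hours. Critical path: Roofing → Electrical rough-in → Plumbing rough-in → Insulation.

Backward pass:
LF_Insulation = 27; LS_Insulation = 27−7 = 20
LF_HVAC install = LS_Insulation = 20; LS_HVAC install = 20−2 = 18
LF_Plumbing rough-in = LS_Insulation = 20; LS_Plumbing rough-in = 20−4 = 16
LF_Electrical rough-in = min(LS_Plumbing rough-in=16, LS_HVAC install=18) = 16; LS_Electrical rough-in = 16−7 = 9
LF_Roofing = min(LS_Electrical rough-in=9, LS_HVAC install=18) = 9; LS_Roofing = 9−9 = 0
LF_Framing = min(LS_Electrical rough-in=9, LS_Plumbing rough-in=16, LS_Insulation=20) = 9; LS_Framing = 9−8 = 1
Slack_Framing = LS_Framing − ES_Framing = 1 − 0 = 1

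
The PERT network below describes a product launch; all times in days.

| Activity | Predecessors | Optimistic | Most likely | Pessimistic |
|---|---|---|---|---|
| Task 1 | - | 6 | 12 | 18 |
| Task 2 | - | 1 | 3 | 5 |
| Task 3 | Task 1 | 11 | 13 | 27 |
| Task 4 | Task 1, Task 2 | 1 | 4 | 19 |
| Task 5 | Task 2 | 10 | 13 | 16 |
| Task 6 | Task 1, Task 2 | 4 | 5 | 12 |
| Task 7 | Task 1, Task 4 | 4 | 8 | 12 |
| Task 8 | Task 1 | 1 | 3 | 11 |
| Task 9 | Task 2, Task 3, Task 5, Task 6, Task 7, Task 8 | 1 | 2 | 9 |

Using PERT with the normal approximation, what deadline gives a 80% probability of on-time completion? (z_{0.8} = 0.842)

te_Task 1 = (6 + 4·12 + 18)/6 = 72/6 = 12; σ²_Task 1 = ((18−6)/6)² = 4.000
te_Task 2 = (1 + 4·3 + 5)/6 = 18/6 = 3; σ²_Task 2 = ((5−1)/6)² = 0.444
te_Task 3 = (11 + 4·13 + 27)/6 = 90/6 = 15; σ²_Task 3 = ((27−11)/6)² = 7.111
te_Task 4 = (1 + 4·4 + 19)/6 = 36/6 = 6; σ²_Task 4 = ((19−1)/6)² = 9.000
te_Task 5 = (10 + 4·13 + 16)/6 = 78/6 = 13; σ²_Task 5 = ((16−10)/6)² = 1.000
te_Task 6 = (4 + 4·5 + 12)/6 = 36/6 = 6; σ²_Task 6 = ((12−4)/6)² = 1.778
te_Task 7 = (4 + 4·8 + 12)/6 = 48/6 = 8; σ²_Task 7 = ((12−4)/6)² = 1.778
te_Task 8 = (1 + 4·3 + 11)/6 = 24/6 = 4; σ²_Task 8 = ((11−1)/6)² = 2.778
te_Task 9 = (1 + 4·2 + 9)/6 = 18/6 = 3; σ²_Task 9 = ((9−1)/6)² = 1.778

Forward pass:
ES_Task 1 = 0; EF_Task 1 = 12
ES_Task 2 = 0; EF_Task 2 = 3
ES_Task 3 = 12; EF_Task 3 = 12+15 = 27
ES_Task 4 = max(EF_Task 1=12, EF_Task 2=3) = 12; EF_Task 4 = 12+6 = 18
ES_Task 5 = 3; EF_Task 5 = 3+13 = 16
ES_Task 6 = max(EF_Task 1=12, EF_Task 2=3) = 12; EF_Task 6 = 12+6 = 18
ES_Task 7 = max(EF_Task 1=12, EF_Task 4=18) = 18; EF_Task 7 = 18+8 = 26
ES_Task 8 = 12; EF_Task 8 = 12+4 = 16
ES_Task 9 = max(EF_Task 2=3, EF_Task 3=27, EF_Task 5=16, EF_Task 6=18, EF_Task 7=26, EF_Task 8=16) = 27; EF_Task 9 = 27+3 = 30
Expected project duration μ = 30 days. Critical path: Task 1 → Task 3 → Task 9.

Variance along critical path = 4.000 + 7.111 + 1.778 = 12.889; σ = 3.590 days.
D = μ + z·σ = 30 + 0.842·3.590 = 33.0 days

33.0 days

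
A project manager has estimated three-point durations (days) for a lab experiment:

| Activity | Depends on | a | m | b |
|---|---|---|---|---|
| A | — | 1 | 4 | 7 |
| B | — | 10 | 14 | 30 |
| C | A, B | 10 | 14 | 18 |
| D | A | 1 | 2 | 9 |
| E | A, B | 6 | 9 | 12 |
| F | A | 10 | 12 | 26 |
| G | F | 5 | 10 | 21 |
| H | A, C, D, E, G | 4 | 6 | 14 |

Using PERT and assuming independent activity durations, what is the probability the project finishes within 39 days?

te_A = (1 + 4·4 + 7)/6 = 24/6 = 4; σ²_A = ((7−1)/6)² = 1.000
te_B = (10 + 4·14 + 30)/6 = 96/6 = 16; σ²_B = ((30−10)/6)² = 11.111
te_C = (10 + 4·14 + 18)/6 = 84/6 = 14; σ²_C = ((18−10)/6)² = 1.778
te_D = (1 + 4·2 + 9)/6 = 18/6 = 3; σ²_D = ((9−1)/6)² = 1.778
te_E = (6 + 4·9 + 12)/6 = 54/6 = 9; σ²_E = ((12−6)/6)² = 1.000
te_F = (10 + 4·12 + 26)/6 = 84/6 = 14; σ²_F = ((26−10)/6)² = 7.111
te_G = (5 + 4·10 + 21)/6 = 66/6 = 11; σ²_G = ((21−5)/6)² = 7.111
te_H = (4 + 4·6 + 14)/6 = 42/6 = 7; σ²_H = ((14−4)/6)² = 2.778

Forward pass:
ES_A = 0; EF_A = 4
ES_B = 0; EF_B = 16
ES_C = max(EF_A=4, EF_B=16) = 16; EF_C = 16+14 = 30
ES_D = 4; EF_D = 4+3 = 7
ES_E = max(EF_A=4, EF_B=16) = 16; EF_E = 16+9 = 25
ES_F = 4; EF_F = 4+14 = 18
ES_G = 18; EF_G = 18+11 = 29
ES_H = max(EF_A=4, EF_C=30, EF_D=7, EF_E=25, EF_G=29) = 30; EF_H = 30+7 = 37
Expected project duration μ = 37 days. Critical path: B → C → H.

Variance along critical path = 11.111 + 1.778 + 2.778 = 15.667; σ = √15.667 = 3.958 days.
Z = (39 − 37) / 3.958 = 0.505
P(T ≤ 39) = Φ(0.505) ≈ 0.693

0.693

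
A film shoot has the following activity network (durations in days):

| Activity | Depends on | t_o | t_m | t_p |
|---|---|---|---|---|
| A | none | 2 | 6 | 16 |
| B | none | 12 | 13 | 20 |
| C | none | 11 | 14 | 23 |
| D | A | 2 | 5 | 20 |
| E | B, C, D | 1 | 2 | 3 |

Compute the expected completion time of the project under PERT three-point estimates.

te_A = (2 + 4·6 + 16)/6 = 42/6 = 7
te_B = (12 + 4·13 + 20)/6 = 84/6 = 14
te_C = (11 + 4·14 + 23)/6 = 90/6 = 15
te_D = (2 + 4·5 + 20)/6 = 42/6 = 7
te_E = (1 + 4·2 + 3)/6 = 12/6 = 2

Forward pass:
ES_A = 0; EF_A = 7
ES_B = 0; EF_B = 14
ES_C = 0; EF_C = 15
ES_D = 7; EF_D = 7+7 = 14
ES_E = max(EF_B=14, EF_C=15, EF_D=14) = 15; EF_E = 15+2 = 17
Expected project duration μ = 17 days. Critical path: C → E.

17 days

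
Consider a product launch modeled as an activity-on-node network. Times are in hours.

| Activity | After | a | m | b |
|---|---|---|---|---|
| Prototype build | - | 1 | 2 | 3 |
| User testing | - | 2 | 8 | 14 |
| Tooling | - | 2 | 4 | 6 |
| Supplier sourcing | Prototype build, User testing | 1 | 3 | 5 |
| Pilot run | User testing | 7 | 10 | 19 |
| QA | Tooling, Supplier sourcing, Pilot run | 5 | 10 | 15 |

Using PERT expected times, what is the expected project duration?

29 hours

te_Prototype build = (1 + 4·2 + 3)/6 = 12/6 = 2
te_User testing = (2 + 4·8 + 14)/6 = 48/6 = 8
te_Tooling = (2 + 4·4 + 6)/6 = 24/6 = 4
te_Supplier sourcing = (1 + 4·3 + 5)/6 = 18/6 = 3
te_Pilot run = (7 + 4·10 + 19)/6 = 66/6 = 11
te_QA = (5 + 4·10 + 15)/6 = 60/6 = 10

Forward pass:
ES_Prototype build = 0; EF_Prototype build = 2
ES_User testing = 0; EF_User testing = 8
ES_Tooling = 0; EF_Tooling = 4
ES_Supplier sourcing = max(EF_Prototype build=2, EF_User testing=8) = 8; EF_Supplier sourcing = 8+3 = 11
ES_Pilot run = 8; EF_Pilot run = 8+11 = 19
ES_QA = max(EF_Tooling=4, EF_Supplier sourcing=11, EF_Pilot run=19) = 19; EF_QA = 19+10 = 29
Expected project duration μ = 29 hours. Critical path: User testing → Pilot run → QA.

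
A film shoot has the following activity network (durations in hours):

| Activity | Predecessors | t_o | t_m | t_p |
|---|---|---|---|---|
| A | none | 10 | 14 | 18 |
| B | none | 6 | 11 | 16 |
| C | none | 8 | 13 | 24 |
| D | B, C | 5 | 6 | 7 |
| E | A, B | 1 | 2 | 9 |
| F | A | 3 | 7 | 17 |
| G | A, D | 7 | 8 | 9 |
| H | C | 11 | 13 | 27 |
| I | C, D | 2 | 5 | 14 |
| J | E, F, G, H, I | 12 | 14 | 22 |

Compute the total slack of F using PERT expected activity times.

te_A = (10 + 4·14 + 18)/6 = 84/6 = 14
te_B = (6 + 4·11 + 16)/6 = 66/6 = 11
te_C = (8 + 4·13 + 24)/6 = 84/6 = 14
te_D = (5 + 4·6 + 7)/6 = 36/6 = 6
te_E = (1 + 4·2 + 9)/6 = 18/6 = 3
te_F = (3 + 4·7 + 17)/6 = 48/6 = 8
te_G = (7 + 4·8 + 9)/6 = 48/6 = 8
te_H = (11 + 4·13 + 27)/6 = 90/6 = 15
te_I = (2 + 4·5 + 14)/6 = 36/6 = 6
te_J = (12 + 4·14 + 22)/6 = 90/6 = 15

Forward pass:
ES_A = 0; EF_A = 14
ES_B = 0; EF_B = 11
ES_C = 0; EF_C = 14
ES_D = max(EF_B=11, EF_C=14) = 14; EF_D = 14+6 = 20
ES_E = max(EF_A=14, EF_B=11) = 14; EF_E = 14+3 = 17
ES_F = 14; EF_F = 14+8 = 22
ES_G = max(EF_A=14, EF_D=20) = 20; EF_G = 20+8 = 28
ES_H = 14; EF_H = 14+15 = 29
ES_I = max(EF_C=14, EF_D=20) = 20; EF_I = 20+6 = 26
ES_J = max(EF_E=17, EF_F=22, EF_G=28, EF_H=29, EF_I=26) = 29; EF_J = 29+15 = 44
Expected project duration μ = 44 hours. Critical path: C → H → J.

Backward pass:
LF_J = 44; LS_J = 44−15 = 29
LF_I = LS_J = 29; LS_I = 29−6 = 23
LF_H = LS_J = 29; LS_H = 29−15 = 14
LF_G = LS_J = 29; LS_G = 29−8 = 21
LF_F = LS_J = 29; LS_F = 29−8 = 21
LF_E = LS_J = 29; LS_E = 29−3 = 26
LF_D = min(LS_G=21, LS_I=23) = 21; LS_D = 21−6 = 15
LF_C = min(LS_D=15, LS_H=14, LS_I=23) = 14; LS_C = 14−14 = 0
LF_B = min(LS_D=15, LS_E=26) = 15; LS_B = 15−11 = 4
LF_A = min(LS_E=26, LS_F=21, LS_G=21) = 21; LS_A = 21−14 = 7
Slack_F = LS_F − ES_F = 21 − 14 = 7

7 hours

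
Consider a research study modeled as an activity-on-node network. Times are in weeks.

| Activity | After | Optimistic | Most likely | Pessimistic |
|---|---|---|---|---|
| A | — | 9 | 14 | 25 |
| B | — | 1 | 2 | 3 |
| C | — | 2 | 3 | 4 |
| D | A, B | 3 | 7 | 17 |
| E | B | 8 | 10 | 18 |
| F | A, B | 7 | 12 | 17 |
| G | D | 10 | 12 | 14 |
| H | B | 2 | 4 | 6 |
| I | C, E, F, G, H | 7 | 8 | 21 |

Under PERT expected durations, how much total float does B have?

te_A = (9 + 4·14 + 25)/6 = 90/6 = 15
te_B = (1 + 4·2 + 3)/6 = 12/6 = 2
te_C = (2 + 4·3 + 4)/6 = 18/6 = 3
te_D = (3 + 4·7 + 17)/6 = 48/6 = 8
te_E = (8 + 4·10 + 18)/6 = 66/6 = 11
te_F = (7 + 4·12 + 17)/6 = 72/6 = 12
te_G = (10 + 4·12 + 14)/6 = 72/6 = 12
te_H = (2 + 4·4 + 6)/6 = 24/6 = 4
te_I = (7 + 4·8 + 21)/6 = 60/6 = 10

Forward pass:
ES_A = 0; EF_A = 15
ES_B = 0; EF_B = 2
ES_C = 0; EF_C = 3
ES_D = max(EF_A=15, EF_B=2) = 15; EF_D = 15+8 = 23
ES_E = 2; EF_E = 2+11 = 13
ES_F = max(EF_A=15, EF_B=2) = 15; EF_F = 15+12 = 27
ES_G = 23; EF_G = 23+12 = 35
ES_H = 2; EF_H = 2+4 = 6
ES_I = max(EF_C=3, EF_E=13, EF_F=27, EF_G=35, EF_H=6) = 35; EF_I = 35+10 = 45
Expected project duration μ = 45 weeks. Critical path: A → D → G → I.

Backward pass:
LF_I = 45; LS_I = 45−10 = 35
LF_H = LS_I = 35; LS_H = 35−4 = 31
LF_G = LS_I = 35; LS_G = 35−12 = 23
LF_F = LS_I = 35; LS_F = 35−12 = 23
LF_E = LS_I = 35; LS_E = 35−11 = 24
LF_D = LS_G = 23; LS_D = 23−8 = 15
LF_C = LS_I = 35; LS_C = 35−3 = 32
LF_B = min(LS_D=15, LS_E=24, LS_F=23, LS_H=31) = 15; LS_B = 15−2 = 13
LF_A = min(LS_D=15, LS_F=23) = 15; LS_A = 15−15 = 0
Slack_B = LS_B − ES_B = 13 − 0 = 13

13 weeks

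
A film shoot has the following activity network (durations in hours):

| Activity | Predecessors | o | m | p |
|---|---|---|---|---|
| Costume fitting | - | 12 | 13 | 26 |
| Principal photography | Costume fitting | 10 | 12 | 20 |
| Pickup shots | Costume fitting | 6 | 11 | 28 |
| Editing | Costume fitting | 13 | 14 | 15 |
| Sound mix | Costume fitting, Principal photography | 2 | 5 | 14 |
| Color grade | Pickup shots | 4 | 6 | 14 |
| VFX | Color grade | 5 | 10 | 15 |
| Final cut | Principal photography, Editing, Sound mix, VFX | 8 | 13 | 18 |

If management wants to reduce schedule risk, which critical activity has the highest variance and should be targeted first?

te_Costume fitting = (12 + 4·13 + 26)/6 = 90/6 = 15; σ²_Costume fitting = ((26−12)/6)² = 5.444
te_Principal photography = (10 + 4·12 + 20)/6 = 78/6 = 13; σ²_Principal photography = ((20−10)/6)² = 2.778
te_Pickup shots = (6 + 4·11 + 28)/6 = 78/6 = 13; σ²_Pickup shots = ((28−6)/6)² = 13.444
te_Editing = (13 + 4·14 + 15)/6 = 84/6 = 14; σ²_Editing = ((15−13)/6)² = 0.111
te_Sound mix = (2 + 4·5 + 14)/6 = 36/6 = 6; σ²_Sound mix = ((14−2)/6)² = 4.000
te_Color grade = (4 + 4·6 + 14)/6 = 42/6 = 7; σ²_Color grade = ((14−4)/6)² = 2.778
te_VFX = (5 + 4·10 + 15)/6 = 60/6 = 10; σ²_VFX = ((15−5)/6)² = 2.778
te_Final cut = (8 + 4·13 + 18)/6 = 78/6 = 13; σ²_Final cut = ((18−8)/6)² = 2.778

Forward pass:
ES_Costume fitting = 0; EF_Costume fitting = 15
ES_Principal photography = 15; EF_Principal photography = 15+13 = 28
ES_Pickup shots = 15; EF_Pickup shots = 15+13 = 28
ES_Editing = 15; EF_Editing = 15+14 = 29
ES_Sound mix = max(EF_Costume fitting=15, EF_Principal photography=28) = 28; EF_Sound mix = 28+6 = 34
ES_Color grade = 28; EF_Color grade = 28+7 = 35
ES_VFX = 35; EF_VFX = 35+10 = 45
ES_Final cut = max(EF_Principal photography=28, EF_Editing=29, EF_Sound mix=34, EF_VFX=45) = 45; EF_Final cut = 45+13 = 58
Expected project duration μ = 58 hours. Critical path: Costume fitting → Pickup shots → Color grade → VFX → Final cut.

Variances on critical path: σ²_Costume fitting=5.444, σ²_Pickup shots=13.444, σ²_Color grade=2.778, σ²_VFX=2.778, σ²_Final cut=2.778.
Largest is σ²_Pickup shots = 13.444.

Pickup shots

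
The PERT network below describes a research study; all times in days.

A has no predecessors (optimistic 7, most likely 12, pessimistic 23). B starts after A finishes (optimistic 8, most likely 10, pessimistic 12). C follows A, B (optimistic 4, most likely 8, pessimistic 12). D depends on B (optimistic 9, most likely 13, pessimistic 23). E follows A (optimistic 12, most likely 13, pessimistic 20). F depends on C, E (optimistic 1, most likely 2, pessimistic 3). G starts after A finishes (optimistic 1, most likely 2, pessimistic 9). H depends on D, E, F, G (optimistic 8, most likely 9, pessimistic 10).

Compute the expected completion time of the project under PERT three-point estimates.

te_A = (7 + 4·12 + 23)/6 = 78/6 = 13
te_B = (8 + 4·10 + 12)/6 = 60/6 = 10
te_C = (4 + 4·8 + 12)/6 = 48/6 = 8
te_D = (9 + 4·13 + 23)/6 = 84/6 = 14
te_E = (12 + 4·13 + 20)/6 = 84/6 = 14
te_F = (1 + 4·2 + 3)/6 = 12/6 = 2
te_G = (1 + 4·2 + 9)/6 = 18/6 = 3
te_H = (8 + 4·9 + 10)/6 = 54/6 = 9

Forward pass:
ES_A = 0; EF_A = 13
ES_B = 13; EF_B = 13+10 = 23
ES_C = max(EF_A=13, EF_B=23) = 23; EF_C = 23+8 = 31
ES_D = 23; EF_D = 23+14 = 37
ES_E = 13; EF_E = 13+14 = 27
ES_F = max(EF_C=31, EF_E=27) = 31; EF_F = 31+2 = 33
ES_G = 13; EF_G = 13+3 = 16
ES_H = max(EF_D=37, EF_E=27, EF_F=33, EF_G=16) = 37; EF_H = 37+9 = 46
Expected project duration μ = 46 days. Critical path: A → B → D → H.

46 days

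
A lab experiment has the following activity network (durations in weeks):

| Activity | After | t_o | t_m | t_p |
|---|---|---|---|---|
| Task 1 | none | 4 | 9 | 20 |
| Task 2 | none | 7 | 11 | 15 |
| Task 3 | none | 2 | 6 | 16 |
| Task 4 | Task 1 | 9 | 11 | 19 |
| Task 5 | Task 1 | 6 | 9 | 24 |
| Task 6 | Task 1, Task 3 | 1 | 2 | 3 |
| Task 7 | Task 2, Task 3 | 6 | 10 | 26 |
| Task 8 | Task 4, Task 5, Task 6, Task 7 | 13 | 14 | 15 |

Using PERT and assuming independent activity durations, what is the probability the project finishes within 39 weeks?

te_Task 1 = (4 + 4·9 + 20)/6 = 60/6 = 10; σ²_Task 1 = ((20−4)/6)² = 7.111
te_Task 2 = (7 + 4·11 + 15)/6 = 66/6 = 11; σ²_Task 2 = ((15−7)/6)² = 1.778
te_Task 3 = (2 + 4·6 + 16)/6 = 42/6 = 7; σ²_Task 3 = ((16−2)/6)² = 5.444
te_Task 4 = (9 + 4·11 + 19)/6 = 72/6 = 12; σ²_Task 4 = ((19−9)/6)² = 2.778
te_Task 5 = (6 + 4·9 + 24)/6 = 66/6 = 11; σ²_Task 5 = ((24−6)/6)² = 9.000
te_Task 6 = (1 + 4·2 + 3)/6 = 12/6 = 2; σ²_Task 6 = ((3−1)/6)² = 0.111
te_Task 7 = (6 + 4·10 + 26)/6 = 72/6 = 12; σ²_Task 7 = ((26−6)/6)² = 11.111
te_Task 8 = (13 + 4·14 + 15)/6 = 84/6 = 14; σ²_Task 8 = ((15−13)/6)² = 0.111

Forward pass:
ES_Task 1 = 0; EF_Task 1 = 10
ES_Task 2 = 0; EF_Task 2 = 11
ES_Task 3 = 0; EF_Task 3 = 7
ES_Task 4 = 10; EF_Task 4 = 10+12 = 22
ES_Task 5 = 10; EF_Task 5 = 10+11 = 21
ES_Task 6 = max(EF_Task 1=10, EF_Task 3=7) = 10; EF_Task 6 = 10+2 = 12
ES_Task 7 = max(EF_Task 2=11, EF_Task 3=7) = 11; EF_Task 7 = 11+12 = 23
ES_Task 8 = max(EF_Task 4=22, EF_Task 5=21, EF_Task 6=12, EF_Task 7=23) = 23; EF_Task 8 = 23+14 = 37
Expected project duration μ = 37 weeks. Critical path: Task 2 → Task 7 → Task 8.

Variance along critical path = 1.778 + 11.111 + 0.111 = 13.000; σ = √13.000 = 3.606 weeks.
Z = (39 − 37) / 3.606 = 0.555
P(T ≤ 39) = Φ(0.555) ≈ 0.710

0.710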